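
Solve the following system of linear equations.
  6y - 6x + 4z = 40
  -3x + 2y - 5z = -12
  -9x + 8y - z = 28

infinitely many solutions

Row-reduce:
R1 ← R1 / (-6).
R2 ← R2 + 3·R1.
R3 ← R3 + 9·R1.
R2 ← R2 / (-1).
R1 ← R1 + 1·R2.
R3 ← R3 + 1·R2.
Rank is 2 with 3 unknowns, leaving z free.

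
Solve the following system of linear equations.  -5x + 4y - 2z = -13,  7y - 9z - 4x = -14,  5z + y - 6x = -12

Row-reduce:
R1 ← R1 / (-5).
R2 ← R2 + 4·R1.
R3 ← R3 + 6·R1.
R2 ← R2 / (19/5).
R1 ← R1 + 4/5·R2.
R3 ← R3 + 19/5·R2.
Rank is 2 with 3 unknowns, leaving z free.

infinitely many solutions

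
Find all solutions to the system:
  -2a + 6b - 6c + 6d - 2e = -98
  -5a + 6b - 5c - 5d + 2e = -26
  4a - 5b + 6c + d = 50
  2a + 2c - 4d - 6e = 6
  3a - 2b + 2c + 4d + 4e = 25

a = 5, b = -6, c = 1, d = -6, e = 5

Row-reduce the augmented matrix:
R1 ← R1 / (-2).
R2 ← R2 + 5·R1.
R3 ← R3 − 4·R1.
R4 ← R4 − 2·R1.
R5 ← R5 − 3·R1.
R2 ← R2 / (-9).
R1 ← R1 + 3·R2.
R3 ← R3 − 7·R2.
R4 ← R4 − 6·R2.
R5 ← R5 − 7·R2.
R3 ← R3 / (16/9).
R1 ← R1 + 1/3·R3.
R2 ← R2 + 10/9·R3.
R4 ← R4 − 8/3·R3.
R5 ← R5 − 7/9·R3.
R4 ← R4 / (-15/2).
R1 ← R1 − 51/16·R4.
R2 ← R2 − 5/8·R4.
R3 ← R3 + 23/16·R4.
R5 ← R5 + 23/16·R4.
R5 ← R5 / (103/15).
R1 ← R1 + 17/5·R5.
R2 ← R2 + 1/3·R5.
R3 ← R3 − 28/15·R5.
R4 ← R4 − 11/15·R5.
Reading off the reduced rows gives a = 5, b = -6, c = 1, d = -6, e = 5.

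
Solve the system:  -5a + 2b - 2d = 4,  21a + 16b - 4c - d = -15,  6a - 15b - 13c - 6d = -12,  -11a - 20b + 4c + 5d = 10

no solution

Row-reduce:
R1 ← R1 / (-5).
R2 ← R2 − 21·R1.
R3 ← R3 − 6·R1.
R4 ← R4 + 11·R1.
R2 ← R2 / (122/5).
R1 ← R1 + 2/5·R2.
R3 ← R3 + 63/5·R2.
R4 ← R4 + 122/5·R2.
R3 ← R3 / (-919/61).
R1 ← R1 + 4/61·R3.
R2 ← R2 + 10/61·R3.
Row 4 reduces to 0 = 3, a contradiction. The system is inconsistent.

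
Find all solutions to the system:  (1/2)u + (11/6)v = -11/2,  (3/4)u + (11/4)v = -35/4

no solution

Row-reduce:
R1 ← R1 / (1/2).
R2 ← R2 − 3/4·R1.
Row 2 reduces to 0 = -1/2, a contradiction. The system is inconsistent.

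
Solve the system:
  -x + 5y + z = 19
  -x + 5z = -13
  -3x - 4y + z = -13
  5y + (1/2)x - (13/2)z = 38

Row-reduce:
R1 ← R1 / (-1).
R2 ← R2 + 1·R1.
R3 ← R3 + 3·R1.
R4 ← R4 − 1/2·R1.
R2 ← R2 / (-5).
R1 ← R1 + 5·R2.
R3 ← R3 + 19·R2.
R4 ← R4 − 15/2·R2.
R3 ← R3 / (-86/5).
R1 ← R1 + 5·R3.
R2 ← R2 + 4/5·R3.
Row 4 reduces to 0 = -1/2, a contradiction. The system is inconsistent.

no solution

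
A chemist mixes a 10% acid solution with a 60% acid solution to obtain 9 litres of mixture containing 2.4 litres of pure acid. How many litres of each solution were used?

Let a = litres of solution A, b = litres of solution B.
  a + b = 9
  (1/10)a + (3/5)b = 12/5
Row-reduce the augmented matrix:
R2 ← R2 − 1/10·R1.
R2 ← R2 / (1/2).
R1 ← R1 − 1·R2.
Reading off the reduced rows gives a = 6, b = 3.

litres of solution A: 6, litres of solution B: 3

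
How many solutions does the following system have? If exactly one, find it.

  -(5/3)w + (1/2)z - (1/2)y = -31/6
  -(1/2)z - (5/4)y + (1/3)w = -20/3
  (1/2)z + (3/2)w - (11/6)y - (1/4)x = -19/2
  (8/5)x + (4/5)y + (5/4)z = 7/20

x = -2, y = 6, z = -1, w = 1

Row-reduce the augmented matrix:
Swap R1 and R3.
R1 ← R1 / (-1/4).
R4 ← R4 − 8/5·R1.
R2 ← R2 / (-5/4).
R1 ← R1 − 22/3·R2.
R3 ← R3 + 1/2·R2.
R4 ← R4 + 164/15·R2.
R3 ← R3 / (7/10).
R1 ← R1 + 74/15·R3.
R2 ← R2 − 2/5·R3.
R4 ← R4 − 2647/300·R3.
R4 ← R4 / (3701/126).
R1 ← R1 + 1054/63·R4.
R2 ← R2 − 16/21·R4.
R3 ← R3 + 18/7·R4.
Reading off the reduced rows gives x = -2, y = 6, z = -1, w = 1.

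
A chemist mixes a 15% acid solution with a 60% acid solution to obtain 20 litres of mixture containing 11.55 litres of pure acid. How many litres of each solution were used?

litres of solution A: 1, litres of solution B: 19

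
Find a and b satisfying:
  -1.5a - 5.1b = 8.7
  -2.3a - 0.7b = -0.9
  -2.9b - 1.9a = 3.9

a = 1, b = -2

Row-reduce the augmented matrix:
R1 ← R1 / (-3/2).
R2 ← R2 + 23/10·R1.
R3 ← R3 + 19/10·R1.
R2 ← R2 / (178/25).
R1 ← R1 − 17/5·R2.
R3 ← R3 − 89/25·R2.
R3 reduces to 0 = 0, so the extra equation is consistent.
Reading off the reduced rows gives a = 1, b = -2.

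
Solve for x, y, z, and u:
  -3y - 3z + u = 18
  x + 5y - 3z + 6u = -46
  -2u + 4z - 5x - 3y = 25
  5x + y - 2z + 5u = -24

x = -1, y = -6, z = -1, u = -3

Row-reduce the augmented matrix:
Swap R1 and R2.
R3 ← R3 + 5·R1.
R4 ← R4 − 5·R1.
R2 ← R2 / (-3).
R1 ← R1 − 5·R2.
R3 ← R3 − 22·R2.
R4 ← R4 + 24·R2.
R3 ← R3 / (-33).
R1 ← R1 + 8·R3.
R2 ← R2 − 1·R3.
R4 ← R4 − 37·R3.
R4 ← R4 / (655/99).
R1 ← R1 + 89/99·R4.
R2 ← R2 − 73/99·R4.
R3 ← R3 + 106/99·R4.
Reading off the reduced rows gives x = -1, y = -6, z = -1, u = -3.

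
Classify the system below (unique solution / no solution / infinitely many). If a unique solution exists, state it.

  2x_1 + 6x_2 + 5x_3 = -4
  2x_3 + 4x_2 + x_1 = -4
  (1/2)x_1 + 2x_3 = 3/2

no solution

Row-reduce:
R1 ← R1 / (2).
R2 ← R2 − 1·R1.
R3 ← R3 − 1/2·R1.
R1 ← R1 − 3·R2.
R3 ← R3 + 3/2·R2.
Row 3 reduces to 0 = -1/2, a contradiction. The system is inconsistent.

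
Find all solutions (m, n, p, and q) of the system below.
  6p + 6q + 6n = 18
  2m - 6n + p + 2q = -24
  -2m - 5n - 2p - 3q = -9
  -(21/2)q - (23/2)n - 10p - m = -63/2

infinitely many solutions

Row-reduce:
Swap R1 and R2.
R1 ← R1 / (2).
R3 ← R3 + 2·R1.
R4 ← R4 + 1·R1.
R2 ← R2 / (6).
R1 ← R1 + 3·R2.
R3 ← R3 + 11·R2.
R4 ← R4 + 29/2·R2.
R3 ← R3 / (10).
R1 ← R1 − 7/2·R3.
R2 ← R2 − 1·R3.
R4 ← R4 − 5·R3.
Rank is 3 with 4 unknowns, leaving q free.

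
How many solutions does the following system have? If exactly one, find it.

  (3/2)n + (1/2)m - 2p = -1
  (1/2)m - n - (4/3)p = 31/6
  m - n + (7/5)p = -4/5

Row-reduce the augmented matrix:
R1 ← R1 / (1/2).
R2 ← R2 − 1/2·R1.
R3 ← R3 − 1·R1.
R2 ← R2 / (-5/2).
R1 ← R1 − 3·R2.
R3 ← R3 + 4·R2.
R3 ← R3 / (13/3).
R1 ← R1 + 16/5·R3.
R2 ← R2 + 4/15·R3.
Reading off the reduced rows gives m = -1, n = -3, p = -2.

m = -1, n = -3, p = -2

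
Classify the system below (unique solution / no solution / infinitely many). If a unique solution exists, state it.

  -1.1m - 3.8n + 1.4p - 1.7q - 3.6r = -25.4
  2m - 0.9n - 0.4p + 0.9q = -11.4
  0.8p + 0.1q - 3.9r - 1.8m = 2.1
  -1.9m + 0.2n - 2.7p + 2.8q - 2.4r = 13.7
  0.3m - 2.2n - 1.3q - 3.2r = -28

m = -6, n = 4, p = 3, q = 6, r = 3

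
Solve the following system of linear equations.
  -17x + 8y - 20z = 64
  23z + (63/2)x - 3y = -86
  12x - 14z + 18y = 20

Row-reduce:
R1 ← R1 / (-17).
R2 ← R2 − 63/2·R1.
R3 ← R3 − 12·R1.
R2 ← R2 / (201/17).
R1 ← R1 + 8/17·R2.
R3 ← R3 − 402/17·R2.
Rank is 2 with 3 unknowns, leaving z free.

infinitely many solutions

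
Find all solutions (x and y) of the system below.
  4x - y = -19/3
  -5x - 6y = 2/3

x = -4/3, y = 1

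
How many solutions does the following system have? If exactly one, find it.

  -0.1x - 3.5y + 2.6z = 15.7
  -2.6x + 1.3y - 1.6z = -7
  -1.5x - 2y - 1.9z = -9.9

Row-reduce the augmented matrix:
R1 ← R1 / (-1/10).
R2 ← R2 + 13/5·R1.
R3 ← R3 + 3/2·R1.
R2 ← R2 / (923/10).
R1 ← R1 − 35·R2.
R3 ← R3 − 101/2·R2.
R3 ← R3 / (-28047/9230).
R1 ← R1 − 222/923·R3.
R2 ← R2 + 692/923·R3.
Reading off the reduced rows gives x = -1, y = 0, z = 6.

x = -1, y = 0, z = 6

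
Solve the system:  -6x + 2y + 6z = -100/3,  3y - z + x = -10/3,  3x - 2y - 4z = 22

x = 2, y = -8/3, z = -8/3

Row-reduce the augmented matrix:
R1 ← R1 / (-6).
R2 ← R2 − 1·R1.
R3 ← R3 − 3·R1.
R2 ← R2 / (10/3).
R1 ← R1 + 1/3·R2.
R3 ← R3 + 1·R2.
R3 ← R3 / (-1).
R1 ← R1 + 1·R3.
Reading off the reduced rows gives x = 2, y = -8/3, z = -8/3.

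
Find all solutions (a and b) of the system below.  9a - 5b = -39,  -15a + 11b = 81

a = -1, b = 6

Row-reduce the augmented matrix:
R1 ← R1 / (9).
R2 ← R2 + 15·R1.
R2 ← R2 / (8/3).
R1 ← R1 + 5/9·R2.
Reading off the reduced rows gives a = -1, b = 6.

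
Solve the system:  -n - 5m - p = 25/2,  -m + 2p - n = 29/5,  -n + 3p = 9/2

m = -14/5, n = 0, p = 3/2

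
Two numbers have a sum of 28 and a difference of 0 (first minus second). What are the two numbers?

first number: 14, second number: 14

Let x = first number, y = second number.
  x + y = 28
  x - y = 0
From equation 1: x = 28 − y.
Substitute into equation 2 and solve: y = 14.
Then x = 14.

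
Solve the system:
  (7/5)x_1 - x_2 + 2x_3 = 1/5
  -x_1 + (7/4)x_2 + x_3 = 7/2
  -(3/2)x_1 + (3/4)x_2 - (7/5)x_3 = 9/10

Row-reduce the augmented matrix:
R1 ← R1 / (7/5).
R2 ← R2 + 1·R1.
R3 ← R3 + 3/2·R1.
R2 ← R2 / (29/28).
R1 ← R1 + 5/7·R2.
R3 ← R3 + 9/28·R2.
R3 ← R3 / (217/145).
R1 ← R1 − 90/29·R3.
R2 ← R2 − 68/29·R3.
Reading off the reduced rows gives x_1 = -2, x_2 = 0, x_3 = 3/2.

x_1 = -2, x_2 = 0, x_3 = 3/2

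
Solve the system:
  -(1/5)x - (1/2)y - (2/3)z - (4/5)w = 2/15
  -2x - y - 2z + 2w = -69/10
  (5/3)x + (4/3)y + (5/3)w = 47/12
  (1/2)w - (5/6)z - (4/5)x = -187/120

x = 2, y = 2, z = -4/5, w = -5/4

Row-reduce the augmented matrix:
R1 ← R1 / (-1/5).
R2 ← R2 + 2·R1.
R3 ← R3 − 5/3·R1.
R4 ← R4 + 4/5·R1.
R2 ← R2 / (4).
R1 ← R1 − 5/2·R2.
R3 ← R3 + 17/6·R2.
R4 ← R4 − 2·R2.
R3 ← R3 / (-9/4).
R1 ← R1 − 5/12·R3.
R2 ← R2 − 7/6·R3.
R4 ← R4 + 1/2·R3.
R4 ← R4 / (-238/135).
R1 ← R1 + 151/81·R4.
R2 ← R2 − 290/81·R4.
R3 ← R3 + 25/27·R4.
Reading off the reduced rows gives x = 2, y = 2, z = -4/5, w = -5/4.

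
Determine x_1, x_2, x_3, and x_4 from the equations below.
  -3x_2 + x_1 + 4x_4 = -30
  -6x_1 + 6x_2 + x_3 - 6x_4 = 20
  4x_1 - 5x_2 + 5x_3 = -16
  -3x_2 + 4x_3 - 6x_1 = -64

x_1 = 6, x_2 = 4, x_3 = -4, x_4 = -6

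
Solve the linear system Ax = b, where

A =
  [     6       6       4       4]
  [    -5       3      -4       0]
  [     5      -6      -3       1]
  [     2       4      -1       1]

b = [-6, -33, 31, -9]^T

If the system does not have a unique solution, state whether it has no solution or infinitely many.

x_1 = 4, x_2 = -3, x_3 = 1, x_4 = -4

Row-reduce the augmented matrix:
R1 ← R1 / (6).
R2 ← R2 + 5·R1.
R3 ← R3 − 5·R1.
R4 ← R4 − 2·R1.
R2 ← R2 / (8).
R1 ← R1 − 1·R2.
R3 ← R3 + 11·R2.
R4 ← R4 − 2·R2.
R3 ← R3 / (-29/4).
R1 ← R1 − 3/4·R3.
R2 ← R2 + 1/12·R3.
R4 ← R4 + 13/6·R3.
R4 ← R4 / (-160/87).
R1 ← R1 − 14/29·R4.
R2 ← R2 − 34/87·R4.
R3 ← R3 + 9/29·R4.
Reading off the reduced rows gives x_1 = 4, x_2 = -3, x_3 = 1, x_4 = -4.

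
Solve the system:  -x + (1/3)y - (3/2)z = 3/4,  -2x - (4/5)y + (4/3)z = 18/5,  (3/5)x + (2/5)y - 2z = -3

x = -2, y = 3, z = 3/2

Row-reduce the augmented matrix:
R1 ← R1 / (-1).
R2 ← R2 + 2·R1.
R3 ← R3 − 3/5·R1.
R2 ← R2 / (-22/15).
R1 ← R1 + 1/3·R2.
R3 ← R3 − 3/5·R2.
R3 ← R3 / (-62/55).
R1 ← R1 − 17/33·R3.
R2 ← R2 + 65/22·R3.
Reading off the reduced rows gives x = -2, y = 3, z = 3/2.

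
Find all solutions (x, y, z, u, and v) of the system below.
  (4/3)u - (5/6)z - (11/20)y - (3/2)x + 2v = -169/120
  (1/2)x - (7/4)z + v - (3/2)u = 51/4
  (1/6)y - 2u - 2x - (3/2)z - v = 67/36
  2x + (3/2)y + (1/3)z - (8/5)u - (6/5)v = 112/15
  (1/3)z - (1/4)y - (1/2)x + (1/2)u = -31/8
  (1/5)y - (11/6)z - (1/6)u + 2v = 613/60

x = 11/4, y = 2/3, z = -5/2, u = -3, v = 5/2

Row-reduce the augmented matrix:
R1 ← R1 / (-3/2).
R2 ← R2 − 1/2·R1.
R3 ← R3 + 2·R1.
R4 ← R4 − 2·R1.
R5 ← R5 + 1/2·R1.
R2 ← R2 / (-11/60).
R1 ← R1 − 11/30·R2.
R3 ← R3 − 9/10·R2.
R4 ← R4 − 23/30·R2.
R5 ← R5 + 1/15·R2.
R6 ← R6 − 1/5·R2.
R3 ← R3 / (-1024/99).
R1 ← R1 + 7/2·R3.
R2 ← R2 − 365/33·R3.
R4 ← R4 + 611/66·R3.
R5 ← R5 − 89/66·R3.
R6 ← R6 + 89/22·R3.
R4 ← R4 / (116203/30720).
R1 ← R1 − 65/2048·R4.
R2 ← R2 + 3915/1024·R4.
R3 ← R3 − 887/1024·R4.
R5 ← R5 + 4477/6144·R4.
R6 ← R6 − 4477/2048·R4.
R5 ← R5 / (37789/232406).
R1 ← R1 − 50582/116203·R5.
R2 ← R2 − 720/4007·R5.
R3 ← R3 + 167682/116203·R5.
R4 ← R4 − 135021/116203·R5.
R6 ← R6 + 113367/232406·R5.
R6 reduces to 0 = 0, so the extra equation is consistent.
Reading off the reduced rows gives x = 11/4, y = 2/3, z = -5/2, u = -3, v = 5/2.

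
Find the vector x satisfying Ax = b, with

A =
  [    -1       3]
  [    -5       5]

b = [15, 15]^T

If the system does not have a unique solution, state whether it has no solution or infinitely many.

x_1 = 3, x_2 = 6

From equation 1: x_1 = -15 + 3·x_2.
Substitute into equation 2 and solve: x_2 = 6.
Then x_1 = 3.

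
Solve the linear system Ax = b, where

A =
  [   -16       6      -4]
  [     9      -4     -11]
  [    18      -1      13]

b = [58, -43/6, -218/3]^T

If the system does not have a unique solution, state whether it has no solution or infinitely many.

Row-reduce the augmented matrix:
R1 ← R1 / (-16).
R2 ← R2 − 9·R1.
R3 ← R3 − 18·R1.
R2 ← R2 / (-5/8).
R1 ← R1 + 3/8·R2.
R3 ← R3 − 23/4·R2.
R3 ← R3 / (-567/5).
R1 ← R1 − 41/5·R3.
R2 ← R2 − 106/5·R3.
Reading off the reduced rows gives x_1 = -5/2, x_2 = 5/3, x_3 = -2.

x_1 = -5/2, x_2 = 5/3, x_3 = -2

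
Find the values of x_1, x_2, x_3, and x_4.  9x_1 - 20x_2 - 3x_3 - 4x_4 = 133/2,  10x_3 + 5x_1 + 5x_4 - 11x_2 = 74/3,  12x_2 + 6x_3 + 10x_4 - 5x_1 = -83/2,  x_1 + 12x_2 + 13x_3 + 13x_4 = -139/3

Row-reduce the augmented matrix:
R1 ← R1 / (9).
R2 ← R2 − 5·R1.
R3 ← R3 + 5·R1.
R4 ← R4 − 1·R1.
R2 ← R2 / (1/9).
R1 ← R1 + 20/9·R2.
R3 ← R3 − 8/9·R2.
R4 ← R4 − 128/9·R2.
R3 ← R3 / (-89).
R1 ← R1 − 233·R3.
R2 ← R2 − 105·R3.
R4 ← R4 + 1480·R3.
R4 ← R4 / (-7079/89).
R1 ← R1 − 1166/89·R4.
R2 ← R2 − 535/89·R4.
R3 ← R3 − 50/89·R4.
Reading off the reduced rows gives x_1 = 1/2, x_2 = -3, x_3 = -4/3, x_4 = 1/2.

x_1 = 1/2, x_2 = -3, x_3 = -4/3, x_4 = 1/2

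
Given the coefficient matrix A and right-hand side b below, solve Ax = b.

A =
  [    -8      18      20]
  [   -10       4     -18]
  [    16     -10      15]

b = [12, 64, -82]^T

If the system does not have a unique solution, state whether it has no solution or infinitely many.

x_1 = -2, x_2 = 2, x_3 = -2

Row-reduce the augmented matrix:
R1 ← R1 / (-8).
R2 ← R2 + 10·R1.
R3 ← R3 − 16·R1.
R2 ← R2 / (-37/2).
R1 ← R1 + 9/4·R2.
R3 ← R3 − 26·R2.
R3 ← R3 / (-201/37).
R1 ← R1 − 101/37·R3.
R2 ← R2 − 86/37·R3.
Reading off the reduced rows gives x_1 = -2, x_2 = 2, x_3 = -2.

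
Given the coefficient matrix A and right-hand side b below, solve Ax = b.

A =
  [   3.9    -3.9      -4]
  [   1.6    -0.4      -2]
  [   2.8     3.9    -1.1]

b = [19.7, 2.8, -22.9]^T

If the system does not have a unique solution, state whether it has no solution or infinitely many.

Row-reduce the augmented matrix:
R1 ← R1 / (39/10).
R2 ← R2 − 8/5·R1.
R3 ← R3 − 14/5·R1.
R2 ← R2 / (6/5).
R1 ← R1 + 1·R2.
R3 ← R3 − 67/10·R2.
R3 ← R3 / (2209/585).
R1 ← R1 + 155/117·R3.
R2 ← R2 + 35/117·R3.
Reading off the reduced rows gives x_1 = -2, x_2 = -5, x_3 = -2.

x_1 = -2, x_2 = -5, x_3 = -2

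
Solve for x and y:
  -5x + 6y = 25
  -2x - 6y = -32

x = 1, y = 5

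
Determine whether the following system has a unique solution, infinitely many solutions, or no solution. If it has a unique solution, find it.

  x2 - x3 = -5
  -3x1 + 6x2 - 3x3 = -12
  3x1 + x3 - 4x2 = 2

Row-reduce:
Swap R1 and R2.
R1 ← R1 / (-3).
R3 ← R3 − 3·R1.
R1 ← R1 + 2·R2.
R3 ← R3 − 2·R2.
Rank is 2 with 3 unknowns, leaving x3 free.

infinitely many solutions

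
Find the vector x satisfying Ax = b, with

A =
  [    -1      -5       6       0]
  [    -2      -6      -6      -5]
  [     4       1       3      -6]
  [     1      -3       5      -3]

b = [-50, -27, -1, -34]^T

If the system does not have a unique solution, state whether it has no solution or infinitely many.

x_1 = 2, x_2 = 6, x_3 = -3, x_4 = 1

Row-reduce the augmented matrix:
R1 ← R1 / (-1).
R2 ← R2 + 2·R1.
R3 ← R3 − 4·R1.
R4 ← R4 − 1·R1.
R2 ← R2 / (4).
R1 ← R1 − 5·R2.
R3 ← R3 + 19·R2.
R4 ← R4 + 8·R2.
R3 ← R3 / (-117/2).
R1 ← R1 − 33/2·R3.
R2 ← R2 + 9/2·R3.
R4 ← R4 + 25·R3.
R4 ← R4 / (-67/234).
R1 ← R1 + 167/78·R4.
R2 ← R2 − 27/26·R4.
R3 ← R3 − 119/234·R4.
Reading off the reduced rows gives x_1 = 2, x_2 = 6, x_3 = -3, x_4 = 1.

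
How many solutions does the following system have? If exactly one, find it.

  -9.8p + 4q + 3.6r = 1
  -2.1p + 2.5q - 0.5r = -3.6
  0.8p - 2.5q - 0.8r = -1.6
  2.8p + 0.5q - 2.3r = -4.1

p = 1, q = 0, r = 3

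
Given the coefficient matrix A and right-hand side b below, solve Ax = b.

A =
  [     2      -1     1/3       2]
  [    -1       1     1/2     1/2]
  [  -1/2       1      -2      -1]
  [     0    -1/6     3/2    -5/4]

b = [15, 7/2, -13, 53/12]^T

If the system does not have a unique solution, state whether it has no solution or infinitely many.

x_1 = 6, x_2 = 5, x_3 = 6, x_4 = 3

Row-reduce the augmented matrix:
R1 ← R1 / (2).
R2 ← R2 + 1·R1.
R3 ← R3 + 1/2·R1.
R2 ← R2 / (1/2).
R1 ← R1 + 1/2·R2.
R3 ← R3 − 3/4·R2.
R4 ← R4 + 1/6·R2.
R3 ← R3 / (-35/12).
R1 ← R1 − 5/6·R3.
R2 ← R2 − 4/3·R3.
R4 ← R4 − 31/18·R3.
R4 ← R4 / (-997/420).
R1 ← R1 − 12/7·R4.
R2 ← R2 − 61/35·R4.
R3 ← R3 − 33/35·R4.
Reading off the reduced rows gives x_1 = 6, x_2 = 5, x_3 = 6, x_4 = 3.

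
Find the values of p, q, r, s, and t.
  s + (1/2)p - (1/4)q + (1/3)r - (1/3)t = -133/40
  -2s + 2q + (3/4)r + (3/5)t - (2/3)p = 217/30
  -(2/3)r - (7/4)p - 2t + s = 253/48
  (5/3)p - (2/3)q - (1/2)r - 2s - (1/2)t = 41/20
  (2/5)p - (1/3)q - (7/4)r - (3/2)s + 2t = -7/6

p = -9/4, q = 4/5, r = 0, s = -8/3, t = -2

Row-reduce the augmented matrix:
R1 ← R1 / (1/2).
R2 ← R2 + 2/3·R1.
R3 ← R3 + 7/4·R1.
R4 ← R4 − 5/3·R1.
R5 ← R5 − 2/5·R1.
R2 ← R2 / (5/3).
R1 ← R1 + 1/2·R2.
R3 ← R3 + 7/8·R2.
R4 ← R4 − 1/6·R2.
R5 ← R5 + 2/15·R2.
R3 ← R3 / (541/480).
R1 ← R1 − 41/40·R3.
R2 ← R2 − 43/60·R3.
R4 ← R4 + 623/360·R3.
R5 ← R5 + 1729/900·R3.
R4 ← R4 / (598/541).
R1 ← R1 + 1068/541·R4.
R2 ← R2 + 1644/541·R4.
R3 ← R3 − 1992/541·R4.
R5 ← R5 − 25537/5410·R4.
R5 ← R5 / (7914497/538200).
R1 ← R1 + 23369/4485·R5.
R2 ← R2 + 8369/897·R5.
R3 ← R3 − 49594/4485·R5.
R4 ← R4 + 201637/53820·R5.
Reading off the reduced rows gives p = -9/4, q = 4/5, r = 0, s = -8/3, t = -2.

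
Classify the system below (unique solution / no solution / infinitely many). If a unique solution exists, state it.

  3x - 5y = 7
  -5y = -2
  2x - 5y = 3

Row-reduce:
R1 ← R1 / (3).
R3 ← R3 − 2·R1.
R2 ← R2 / (-5).
R1 ← R1 + 5/3·R2.
R3 ← R3 + 5/3·R2.
Row 3 reduces to 0 = -1, a contradiction. The system is inconsistent.

no solution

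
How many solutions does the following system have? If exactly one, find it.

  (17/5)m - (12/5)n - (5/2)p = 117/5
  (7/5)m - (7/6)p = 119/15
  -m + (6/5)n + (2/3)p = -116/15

Row-reduce:
R1 ← R1 / (17/5).
R2 ← R2 − 7/5·R1.
R3 ← R3 + 1·R1.
R2 ← R2 / (84/85).
R1 ← R1 + 12/17·R2.
R3 ← R3 − 42/85·R2.
Rank is 2 with 3 unknowns, leaving p free.

infinitely many solutions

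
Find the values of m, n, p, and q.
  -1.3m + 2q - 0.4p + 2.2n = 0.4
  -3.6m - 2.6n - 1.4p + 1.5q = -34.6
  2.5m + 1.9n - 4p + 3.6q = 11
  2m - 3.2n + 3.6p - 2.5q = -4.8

m = 4, n = 6, p = -1, q = -4

Row-reduce the augmented matrix:
R1 ← R1 / (-13/10).
R2 ← R2 + 18/5·R1.
R3 ← R3 − 5/2·R1.
R4 ← R4 − 2·R1.
R2 ← R2 / (-113/13).
R1 ← R1 + 22/13·R2.
R3 ← R3 − 797/130·R2.
R4 ← R4 − 12/65·R2.
R3 ← R3 / (-28111/5650).
R1 ← R1 − 206/565·R3.
R2 ← R2 − 19/565·R3.
R4 ← R4 − 8414/2825·R3.
R4 ← R4 / (911783/281110).
R1 ← R1 + 11674/28111·R4.
R2 ← R2 − 13934/28111·R4.
R3 ← R3 + 51955/56222·R4.
Reading off the reduced rows gives m = 4, n = 6, p = -1, q = -4.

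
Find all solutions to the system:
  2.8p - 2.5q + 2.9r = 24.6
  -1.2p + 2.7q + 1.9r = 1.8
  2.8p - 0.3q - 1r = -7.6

p = -1, q = -4, r = 6

Row-reduce the augmented matrix:
R1 ← R1 / (14/5).
R2 ← R2 + 6/5·R1.
R3 ← R3 − 14/5·R1.
R2 ← R2 / (57/35).
R1 ← R1 + 25/28·R2.
R3 ← R3 − 11/5·R2.
R3 ← R3 / (-4643/570).
R1 ← R1 − 629/228·R3.
R2 ← R2 − 110/57·R3.
Reading off the reduced rows gives p = -1, q = -4, r = 6.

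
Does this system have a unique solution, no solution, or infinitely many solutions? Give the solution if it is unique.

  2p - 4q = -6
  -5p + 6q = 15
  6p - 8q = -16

no solution

Row-reduce:
R1 ← R1 / (2).
R2 ← R2 + 5·R1.
R3 ← R3 − 6·R1.
R2 ← R2 / (-4).
R1 ← R1 + 2·R2.
R3 ← R3 − 4·R2.
Row 3 reduces to 0 = 2, a contradiction. The system is inconsistent.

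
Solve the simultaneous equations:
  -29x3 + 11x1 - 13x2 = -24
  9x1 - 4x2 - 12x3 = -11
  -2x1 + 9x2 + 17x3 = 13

infinitely many solutions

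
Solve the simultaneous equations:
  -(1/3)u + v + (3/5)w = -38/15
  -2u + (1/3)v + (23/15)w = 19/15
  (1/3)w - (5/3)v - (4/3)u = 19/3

infinitely many solutions

Row-reduce:
R1 ← R1 / (-1/3).
R2 ← R2 + 2·R1.
R3 ← R3 + 4/3·R1.
R2 ← R2 / (-17/3).
R1 ← R1 + 3·R2.
R3 ← R3 + 17/3·R2.
Rank is 2 with 3 unknowns, leaving w free.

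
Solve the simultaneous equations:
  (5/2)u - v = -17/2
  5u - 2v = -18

Row-reduce:
R1 ← R1 / (5/2).
R2 ← R2 − 5·R1.
Row 2 reduces to 0 = -1, a contradiction. The system is inconsistent.

no solution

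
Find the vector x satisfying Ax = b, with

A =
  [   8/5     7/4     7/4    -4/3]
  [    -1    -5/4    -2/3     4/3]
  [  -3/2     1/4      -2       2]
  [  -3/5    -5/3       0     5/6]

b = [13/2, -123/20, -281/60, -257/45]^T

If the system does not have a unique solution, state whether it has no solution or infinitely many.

x_1 = 1, x_2 = 5/3, x_3 = -1, x_4 = -14/5

Row-reduce the augmented matrix:
R1 ← R1 / (8/5).
R2 ← R2 + 1·R1.
R3 ← R3 + 3/2·R1.
R4 ← R4 + 3/5·R1.
R2 ← R2 / (-5/32).
R1 ← R1 − 35/32·R2.
R3 ← R3 − 121/64·R2.
R4 ← R4 + 97/96·R2.
R3 ← R3 / (577/120).
R1 ← R1 − 49/12·R3.
R2 ← R2 + 41/15·R3.
R4 ← R4 + 379/180·R3.
R4 ← R4 / (269/3462).
R1 ← R1 + 5380/1731·R4.
R2 ← R2 − 384/577·R4.
R3 ← R3 − 816/577·R4.
Reading off the reduced rows gives x_1 = 1, x_2 = 5/3, x_3 = -1, x_4 = -14/5.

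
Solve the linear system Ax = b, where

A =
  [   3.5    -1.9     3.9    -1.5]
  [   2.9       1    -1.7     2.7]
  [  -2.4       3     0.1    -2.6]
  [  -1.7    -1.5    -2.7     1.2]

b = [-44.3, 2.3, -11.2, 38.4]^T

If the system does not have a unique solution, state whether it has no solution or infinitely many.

x_1 = -6, x_2 = -4, x_3 = -6, x_4 = 5

Row-reduce the augmented matrix:
R1 ← R1 / (7/2).
R2 ← R2 − 29/10·R1.
R3 ← R3 + 12/5·R1.
R4 ← R4 + 17/10·R1.
R2 ← R2 / (901/350).
R1 ← R1 + 19/35·R2.
R3 ← R3 − 297/175·R2.
R4 ← R4 + 424/175·R2.
R3 ← R3 / (54289/9010).
R1 ← R1 − 67/901·R3.
R2 ← R2 + 1726/901·R3.
R4 ← R4 + 463/85·R3.
R4 ← R4 / (-157201/108578).
R1 ← R1 − 26045/54289·R4.
R2 ← R2 + 24344/54289·R4.
R3 ← R3 + 56114/54289·R4.
Reading off the reduced rows gives x_1 = -6, x_2 = -4, x_3 = -6, x_4 = 5.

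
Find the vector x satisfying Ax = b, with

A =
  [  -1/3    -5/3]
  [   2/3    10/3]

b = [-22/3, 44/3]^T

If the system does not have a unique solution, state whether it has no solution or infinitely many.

Row-reduce:
R1 ← R1 / (-1/3).
R2 ← R2 − 2/3·R1.
Rank is 1 with 2 unknowns, leaving x_2 free.

infinitely many solutions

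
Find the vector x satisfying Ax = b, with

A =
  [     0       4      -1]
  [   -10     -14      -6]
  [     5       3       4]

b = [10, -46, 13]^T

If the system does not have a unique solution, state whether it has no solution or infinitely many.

Row-reduce:
Swap R1 and R2.
R1 ← R1 / (-10).
R3 ← R3 − 5·R1.
R2 ← R2 / (4).
R1 ← R1 − 7/5·R2.
R3 ← R3 + 4·R2.
Rank is 2 with 3 unknowns, leaving x_3 free.

infinitely many solutions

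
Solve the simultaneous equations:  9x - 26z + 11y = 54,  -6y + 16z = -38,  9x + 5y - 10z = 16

infinitely many solutions

Row-reduce:
R1 ← R1 / (9).
R3 ← R3 − 9·R1.
R2 ← R2 / (-6).
R1 ← R1 − 11/9·R2.
R3 ← R3 + 6·R2.
Rank is 2 with 3 unknowns, leaving z free.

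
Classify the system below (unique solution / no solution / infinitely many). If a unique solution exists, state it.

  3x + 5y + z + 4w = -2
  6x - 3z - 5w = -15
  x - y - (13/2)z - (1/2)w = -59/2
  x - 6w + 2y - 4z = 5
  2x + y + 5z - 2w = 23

Row-reduce:
R1 ← R1 / (3).
R2 ← R2 − 6·R1.
R3 ← R3 − 1·R1.
R4 ← R4 − 1·R1.
R5 ← R5 − 2·R1.
R2 ← R2 / (-10).
R1 ← R1 − 5/3·R2.
R3 ← R3 + 8/3·R2.
R4 ← R4 − 1/3·R2.
R5 ← R5 + 7/3·R2.
R3 ← R3 / (-11/2).
R1 ← R1 + 1/2·R3.
R2 ← R2 − 1/2·R3.
R4 ← R4 + 9/2·R3.
R5 ← R5 − 11/2·R3.
R4 ← R4 / (-1502/165).
R1 ← R1 + 54/55·R4.
R2 ← R2 − 239/165·R4.
R3 ← R3 + 49/165·R4.
Row 5 reduces to 0 = 1, a contradiction. The system is inconsistent.

no solution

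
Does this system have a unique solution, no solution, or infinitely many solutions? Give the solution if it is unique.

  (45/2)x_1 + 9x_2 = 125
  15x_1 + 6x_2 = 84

no solution

Row-reduce:
R1 ← R1 / (45/2).
R2 ← R2 − 15·R1.
Row 2 reduces to 0 = 2/3, a contradiction. The system is inconsistent.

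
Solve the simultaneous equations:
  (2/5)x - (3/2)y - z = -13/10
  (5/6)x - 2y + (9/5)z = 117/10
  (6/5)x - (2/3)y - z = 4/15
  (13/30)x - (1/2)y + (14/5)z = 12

no solution

Row-reduce:
R1 ← R1 / (2/5).
R2 ← R2 − 5/6·R1.
R3 ← R3 − 6/5·R1.
R4 ← R4 − 13/30·R1.
R2 ← R2 / (9/8).
R1 ← R1 + 15/4·R2.
R3 ← R3 − 23/6·R2.
R4 ← R4 − 9/8·R2.
R3 ← R3 / (-4549/405).
R1 ← R1 − 94/9·R3.
R2 ← R2 − 466/135·R3.
Row 4 reduces to 0 = -1, a contradiction. The system is inconsistent.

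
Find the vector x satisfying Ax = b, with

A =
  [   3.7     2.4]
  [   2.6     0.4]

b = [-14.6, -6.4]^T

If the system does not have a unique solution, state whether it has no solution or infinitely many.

Row-reduce the augmented matrix:
R1 ← R1 / (37/10).
R2 ← R2 − 13/5·R1.
R2 ← R2 / (-238/185).
R1 ← R1 − 24/37·R2.
Reading off the reduced rows gives x_1 = -2, x_2 = -3.

x_1 = -2, x_2 = -3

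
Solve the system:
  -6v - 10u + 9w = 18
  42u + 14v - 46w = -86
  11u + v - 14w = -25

Row-reduce:
R1 ← R1 / (-10).
R2 ← R2 − 42·R1.
R3 ← R3 − 11·R1.
R2 ← R2 / (-56/5).
R1 ← R1 − 3/5·R2.
R3 ← R3 + 28/5·R2.
Rank is 2 with 3 unknowns, leaving w free.

infinitely many solutions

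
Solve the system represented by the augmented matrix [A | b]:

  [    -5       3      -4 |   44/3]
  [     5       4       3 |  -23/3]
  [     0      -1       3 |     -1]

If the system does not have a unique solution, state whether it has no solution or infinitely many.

Row-reduce the augmented matrix:
R1 ← R1 / (-5).
R2 ← R2 − 5·R1.
R2 ← R2 / (7).
R1 ← R1 + 3/5·R2.
R3 ← R3 + 1·R2.
R3 ← R3 / (20/7).
R1 ← R1 − 5/7·R3.
R2 ← R2 + 1/7·R3.
Reading off the reduced rows gives x_1 = -7/3, x_2 = 1, x_3 = 0.

x_1 = -7/3, x_2 = 1, x_3 = 0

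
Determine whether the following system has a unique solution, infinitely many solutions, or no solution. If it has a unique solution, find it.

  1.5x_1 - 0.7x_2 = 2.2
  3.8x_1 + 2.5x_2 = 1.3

Row-reduce the augmented matrix:
R1 ← R1 / (3/2).
R2 ← R2 − 19/5·R1.
R2 ← R2 / (641/150).
R1 ← R1 + 7/15·R2.
Reading off the reduced rows gives x_1 = 1, x_2 = -1.

x_1 = 1, x_2 = -1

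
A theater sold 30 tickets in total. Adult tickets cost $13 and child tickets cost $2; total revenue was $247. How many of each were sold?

Let a = adult tickets, c = child tickets.
  a + c = 30
  13a + 2c = 247
From equation 1: a = 30 − c.
Substitute into equation 2 and solve: c = 13.
Then a = 17.

adult tickets: 17, child tickets: 13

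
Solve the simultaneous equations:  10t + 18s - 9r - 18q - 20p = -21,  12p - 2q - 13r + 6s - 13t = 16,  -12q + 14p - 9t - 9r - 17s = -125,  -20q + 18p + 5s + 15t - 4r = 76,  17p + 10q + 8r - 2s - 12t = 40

Row-reduce the augmented matrix:
R1 ← R1 / (-20).
R2 ← R2 − 12·R1.
R3 ← R3 − 14·R1.
R4 ← R4 − 18·R1.
R5 ← R5 − 17·R1.
R2 ← R2 / (-64/5).
R1 ← R1 − 9/10·R2.
R3 ← R3 + 123/5·R2.
R4 ← R4 + 181/5·R2.
R5 ← R5 + 53/10·R2.
R3 ← R3 / (321/16).
R1 ← R1 + 27/32·R3.
R2 ← R2 − 23/16·R3.
R4 ← R4 − 639/16·R3.
R5 ← R5 − 255/32·R3.
R4 ← R4 / (4999/107).
R1 ← R1 + 135/107·R4.
R2 ← R2 − 845/642·R4.
R3 ← R3 + 587/321·R4.
R5 ← R5 − 2238/107·R4.
R5 ← R5 / (-581929/39992).
R1 ← R1 − 2261/39992·R5.
R2 ← R2 + 12977/14997·R5.
R3 ← R3 − 20887/14997·R5.
R4 ← R4 − 8987/19996·R5.
Reading off the reduced rows gives p = 4, q = 5, r = -1, s = 5, t = 5.

p = 4, q = 5, r = -1, s = 5, t = 5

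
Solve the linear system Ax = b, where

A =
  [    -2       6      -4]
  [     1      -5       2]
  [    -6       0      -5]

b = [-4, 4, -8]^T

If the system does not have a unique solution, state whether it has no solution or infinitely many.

Row-reduce the augmented matrix:
R1 ← R1 / (-2).
R2 ← R2 − 1·R1.
R3 ← R3 + 6·R1.
R2 ← R2 / (-2).
R1 ← R1 + 3·R2.
R3 ← R3 + 18·R2.
R3 ← R3 / (7).
R1 ← R1 − 2·R3.
Reading off the reduced rows gives x_1 = 3, x_2 = -1, x_3 = -2.

x_1 = 3, x_2 = -1, x_3 = -2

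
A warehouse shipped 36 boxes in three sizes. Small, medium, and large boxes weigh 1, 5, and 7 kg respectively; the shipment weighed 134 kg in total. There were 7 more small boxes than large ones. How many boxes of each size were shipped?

Let s = small boxes, m = medium boxes, l = large boxes.
  s + m + l = 36
  s + 5m + 7l = 134
  s - l = 7
Row-reduce the augmented matrix:
R2 ← R2 − 1·R1.
R3 ← R3 − 1·R1.
R2 ← R2 / (4).
R1 ← R1 − 1·R2.
R3 ← R3 + 1·R2.
R3 ← R3 / (-1/2).
R1 ← R1 + 1/2·R3.
R2 ← R2 − 3/2·R3.
Reading off the reduced rows gives s = 16, m = 11, l = 9.

small boxes: 16, medium boxes: 11, large boxes: 9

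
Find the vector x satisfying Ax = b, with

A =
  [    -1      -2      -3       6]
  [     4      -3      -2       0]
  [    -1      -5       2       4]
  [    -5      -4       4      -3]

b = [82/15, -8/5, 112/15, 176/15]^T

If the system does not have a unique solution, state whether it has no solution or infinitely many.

x_1 = -8/5, x_2 = -4/3, x_3 = -2/5, x_4 = 0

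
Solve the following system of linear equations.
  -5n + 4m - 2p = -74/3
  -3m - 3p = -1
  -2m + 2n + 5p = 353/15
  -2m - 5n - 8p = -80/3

m = -8/3, n = 8/5, p = 3

Row-reduce the augmented matrix:
R1 ← R1 / (4).
R2 ← R2 + 3·R1.
R3 ← R3 + 2·R1.
R4 ← R4 + 2·R1.
R2 ← R2 / (-15/4).
R1 ← R1 + 5/4·R2.
R3 ← R3 + 1/2·R2.
R4 ← R4 + 15/2·R2.
R3 ← R3 / (23/5).
R1 ← R1 − 1·R3.
R2 ← R2 − 6/5·R3.
R4 reduces to 0 = 0, so the extra equation is consistent.
Reading off the reduced rows gives m = -8/3, n = 8/5, p = 3.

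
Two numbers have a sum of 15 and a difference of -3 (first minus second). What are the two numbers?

first number: 6, second number: 9

Let x = first number, y = second number.
  x + y = 15
  x - y = -3
From equation 1: x = 15 − y.
Substitute into equation 2 and solve: y = 9.
Then x = 6.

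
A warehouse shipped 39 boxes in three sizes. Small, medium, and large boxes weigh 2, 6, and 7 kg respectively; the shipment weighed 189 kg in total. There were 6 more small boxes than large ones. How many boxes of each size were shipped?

small boxes: 13, medium boxes: 19, large boxes: 7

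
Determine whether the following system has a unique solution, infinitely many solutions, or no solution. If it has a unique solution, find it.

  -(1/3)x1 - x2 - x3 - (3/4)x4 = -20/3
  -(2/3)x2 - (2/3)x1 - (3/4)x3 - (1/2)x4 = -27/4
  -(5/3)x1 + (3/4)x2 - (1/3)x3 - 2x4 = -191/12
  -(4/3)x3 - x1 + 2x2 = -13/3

x1 = 5, x2 = 1, x3 = 1, x4 = 4

Row-reduce the augmented matrix:
R1 ← R1 / (-1/3).
R2 ← R2 + 2/3·R1.
R3 ← R3 + 5/3·R1.
R4 ← R4 + 1·R1.
R2 ← R2 / (4/3).
R1 ← R1 − 3·R2.
R3 ← R3 − 23/4·R2.
R4 ← R4 − 5·R2.
R3 ← R3 / (-139/192).
R1 ← R1 − 3/16·R3.
R2 ← R2 − 15/16·R3.
R4 ← R4 + 145/48·R3.
R4 ← R4 / (5111/556).
R1 ← R1 + 369/556·R4.
R2 ← R2 + 357/139·R4.
R3 ← R3 − 492/139·R4.
Reading off the reduced rows gives x1 = 5, x2 = 1, x3 = 1, x4 = 4.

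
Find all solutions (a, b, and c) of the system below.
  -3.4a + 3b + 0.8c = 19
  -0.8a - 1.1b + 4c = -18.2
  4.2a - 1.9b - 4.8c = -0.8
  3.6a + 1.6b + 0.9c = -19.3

Row-reduce the augmented matrix:
R1 ← R1 / (-17/5).
R2 ← R2 + 4/5·R1.
R3 ← R3 − 21/5·R1.
R4 ← R4 − 18/5·R1.
R2 ← R2 / (-307/170).
R1 ← R1 + 15/17·R2.
R3 ← R3 − 307/170·R2.
R4 ← R4 − 406/85·R2.
Swap R3 and R4.
R3 ← R3 / (7263/614).
R1 ← R1 + 644/307·R3.
R2 ← R2 + 648/307·R3.
R4 reduces to 0 = 0, so the extra equation is consistent.
Reading off the reduced rows gives a = -5, b = 2, c = -5.

a = -5, b = 2, c = -5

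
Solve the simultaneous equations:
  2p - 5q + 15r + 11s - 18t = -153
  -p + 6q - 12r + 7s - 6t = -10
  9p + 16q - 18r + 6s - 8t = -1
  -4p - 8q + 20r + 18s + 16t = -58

Row-reduce:
R1 ← R1 / (2).
R2 ← R2 + 1·R1.
R3 ← R3 − 9·R1.
R4 ← R4 + 4·R1.
R2 ← R2 / (7/2).
R1 ← R1 + 5/2·R2.
R3 ← R3 − 77/2·R2.
R4 ← R4 + 18·R2.
R3 ← R3 / (-36).
R1 ← R1 − 30/7·R3.
R2 ← R2 + 9/7·R3.
R4 ← R4 − 188/7·R3.
R4 ← R4 / (-1937/63).
R1 ← R1 + 299/42·R4.
R2 ← R2 − 281/28·R4.
R3 ← R3 − 181/36·R4.
Rank is 4 with 5 unknowns, leaving t free.

infinitely many solutions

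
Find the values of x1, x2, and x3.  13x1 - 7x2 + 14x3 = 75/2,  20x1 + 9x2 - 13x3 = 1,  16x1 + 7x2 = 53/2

x1 = 1, x2 = 3/2, x3 = 5/2

Row-reduce the augmented matrix:
R1 ← R1 / (13).
R2 ← R2 − 20·R1.
R3 ← R3 − 16·R1.
R2 ← R2 / (257/13).
R1 ← R1 + 7/13·R2.
R3 ← R3 − 203/13·R2.
R3 ← R3 / (2583/257).
R1 ← R1 − 35/257·R3.
R2 ← R2 + 449/257·R3.
Reading off the reduced rows gives x1 = 1, x2 = 3/2, x3 = 5/2.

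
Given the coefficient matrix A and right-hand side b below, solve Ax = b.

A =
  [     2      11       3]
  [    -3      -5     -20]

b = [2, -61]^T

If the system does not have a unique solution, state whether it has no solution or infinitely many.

infinitely many solutions

Row-reduce:
R1 ← R1 / (2).
R2 ← R2 + 3·R1.
R2 ← R2 / (23/2).
R1 ← R1 − 11/2·R2.
Rank is 2 with 3 unknowns, leaving x_3 free.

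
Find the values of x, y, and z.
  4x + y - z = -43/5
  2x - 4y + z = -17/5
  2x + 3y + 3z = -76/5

Row-reduce the augmented matrix:
R1 ← R1 / (4).
R2 ← R2 − 2·R1.
R3 ← R3 − 2·R1.
R2 ← R2 / (-9/2).
R1 ← R1 − 1/4·R2.
R3 ← R3 − 5/2·R2.
R3 ← R3 / (13/3).
R1 ← R1 + 1/6·R3.
R2 ← R2 + 1/3·R3.
Reading off the reduced rows gives x = -5/2, y = -1, z = -12/5.

x = -5/2, y = -1, z = -12/5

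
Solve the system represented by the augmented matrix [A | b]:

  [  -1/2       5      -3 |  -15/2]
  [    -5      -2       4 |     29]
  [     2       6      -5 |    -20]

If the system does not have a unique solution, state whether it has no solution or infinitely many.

no solution

Row-reduce:
R1 ← R1 / (-1/2).
R2 ← R2 + 5·R1.
R3 ← R3 − 2·R1.
R2 ← R2 / (-52).
R1 ← R1 + 10·R2.
R3 ← R3 − 26·R2.
Row 3 reduces to 0 = 2, a contradiction. The system is inconsistent.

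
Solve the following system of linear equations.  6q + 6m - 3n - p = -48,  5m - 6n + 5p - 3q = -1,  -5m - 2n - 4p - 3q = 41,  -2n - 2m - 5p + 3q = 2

Row-reduce the augmented matrix:
R1 ← R1 / (6).
R2 ← R2 − 5·R1.
R3 ← R3 + 5·R1.
R4 ← R4 + 2·R1.
R2 ← R2 / (-7/2).
R1 ← R1 + 1/2·R2.
R3 ← R3 + 9/2·R2.
R4 ← R4 + 3·R2.
R3 ← R3 / (-37/3).
R1 ← R1 + 1·R3.
R2 ← R2 + 5/3·R3.
R4 ← R4 + 31/3·R3.
R4 ← R4 / (405/259).
R1 ← R1 − 297/259·R4.
R2 ← R2 − 162/259·R4.
R3 ← R3 + 258/259·R4.
Reading off the reduced rows gives m = -5, n = -2, p = 0, q = -4.

m = -5, n = -2, p = 0, q = -4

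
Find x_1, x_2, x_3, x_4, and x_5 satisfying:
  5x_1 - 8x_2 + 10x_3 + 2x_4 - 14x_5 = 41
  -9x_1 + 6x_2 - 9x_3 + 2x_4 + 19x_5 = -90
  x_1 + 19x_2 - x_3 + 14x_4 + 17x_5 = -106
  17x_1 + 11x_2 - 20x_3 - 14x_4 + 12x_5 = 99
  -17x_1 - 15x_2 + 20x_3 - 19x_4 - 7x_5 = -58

Row-reduce the augmented matrix:
R1 ← R1 / (5).
R2 ← R2 + 9·R1.
R3 ← R3 − 1·R1.
R4 ← R4 − 17·R1.
R5 ← R5 + 17·R1.
R2 ← R2 / (-42/5).
R1 ← R1 + 8/5·R2.
R3 ← R3 − 103/5·R2.
R4 ← R4 − 191/5·R2.
R5 ← R5 + 211/5·R2.
R3 ← R3 / (267/14).
R1 ← R1 − 2/7·R3.
R2 ← R2 + 15/14·R3.
R4 ← R4 + 183/14·R3.
R5 ← R5 − 123/14·R3.
R4 ← R4 / (6248/267).
R1 ← R1 + 862/801·R4.
R2 ← R2 − 232/267·R4.
R3 ← R3 − 1148/801·R4.
R5 ← R5 + 14131/267·R4.
R5 ← R5 / (164265/3124).
R1 ← R1 + 463/4686·R5.
R2 ← R2 + 224/781·R5.
R3 ← R3 + 4394/2343·R5.
R4 ← R4 − 4613/3124·R5.
Reading off the reduced rows gives x_1 = 3, x_2 = 0, x_3 = -4, x_4 = -2, x_5 = -5.

x_1 = 3, x_2 = 0, x_3 = -4, x_4 = -2, x_5 = -5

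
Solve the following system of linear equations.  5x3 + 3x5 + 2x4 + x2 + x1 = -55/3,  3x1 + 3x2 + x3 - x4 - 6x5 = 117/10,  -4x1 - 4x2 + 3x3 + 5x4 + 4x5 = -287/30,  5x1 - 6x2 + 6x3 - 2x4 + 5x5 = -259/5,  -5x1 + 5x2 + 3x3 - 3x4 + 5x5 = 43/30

x1 = -3, x2 = 5/3, x3 = -9/5, x4 = 1/2, x5 = -3

Row-reduce the augmented matrix:
R2 ← R2 − 3·R1.
R3 ← R3 + 4·R1.
R4 ← R4 − 5·R1.
R5 ← R5 + 5·R1.
Swap R2 and R4.
R2 ← R2 / (-11).
R1 ← R1 − 1·R2.
R5 ← R5 − 10·R2.
R3 ← R3 / (23).
R1 ← R1 − 36/11·R3.
R2 ← R2 − 19/11·R3.
R4 ← R4 + 14·R3.
R5 ← R5 − 118/11·R3.
R4 ← R4 / (21/23).
R1 ← R1 + 238/253·R4.
R2 ← R2 − 29/253·R4.
R3 ← R3 − 13/23·R4.
R5 ← R5 + 2523/253·R4.
R5 ← R5 / (-4159/77).
R1 ← R1 + 185/33·R5.
R2 ← R2 − 85/231·R5.
R3 ← R3 − 83/21·R5.
R4 ← R4 + 121/21·R5.
Reading off the reduced rows gives x1 = -3, x2 = 5/3, x3 = -9/5, x4 = 1/2, x5 = -3.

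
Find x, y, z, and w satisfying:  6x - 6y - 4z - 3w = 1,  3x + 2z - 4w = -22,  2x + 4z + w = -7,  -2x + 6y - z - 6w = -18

Row-reduce the augmented matrix:
R1 ← R1 / (6).
R2 ← R2 − 3·R1.
R3 ← R3 − 2·R1.
R4 ← R4 + 2·R1.
R2 ← R2 / (3).
R1 ← R1 + 1·R2.
R3 ← R3 − 2·R2.
R4 ← R4 − 4·R2.
R3 ← R3 / (8/3).
R1 ← R1 − 2/3·R3.
R2 ← R2 − 4/3·R3.
R4 ← R4 + 23/3·R3.
R4 ← R4 / (55/8).
R1 ← R1 + 9/4·R4.
R2 ← R2 + 8/3·R4.
R3 ← R3 − 11/8·R4.
Reading off the reduced rows gives x = 2, y = 2, z = -4, w = 5.

x = 2, y = 2, z = -4, w = 5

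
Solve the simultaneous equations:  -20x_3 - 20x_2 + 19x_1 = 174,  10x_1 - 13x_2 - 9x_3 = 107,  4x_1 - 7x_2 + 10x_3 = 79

x_1 = 6, x_2 = -5, x_3 = 2

Row-reduce the augmented matrix:
R1 ← R1 / (19).
R2 ← R2 − 10·R1.
R3 ← R3 − 4·R1.
R2 ← R2 / (-47/19).
R1 ← R1 + 20/19·R2.
R3 ← R3 + 53/19·R2.
R3 ← R3 / (587/47).
R1 ← R1 + 80/47·R3.
R2 ← R2 + 29/47·R3.
Reading off the reduced rows gives x_1 = 6, x_2 = -5, x_3 = 2.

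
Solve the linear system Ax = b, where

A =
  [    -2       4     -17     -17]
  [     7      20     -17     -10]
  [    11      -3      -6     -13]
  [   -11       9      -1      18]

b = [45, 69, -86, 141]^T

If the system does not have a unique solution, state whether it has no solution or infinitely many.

x_1 = -6, x_2 = 4, x_3 = -3, x_4 = 2

Row-reduce the augmented matrix:
R1 ← R1 / (-2).
R2 ← R2 − 7·R1.
R3 ← R3 − 11·R1.
R4 ← R4 + 11·R1.
R2 ← R2 / (34).
R1 ← R1 + 2·R2.
R3 ← R3 − 19·R2.
R4 ← R4 + 13·R2.
R3 ← R3 / (-227/4).
R1 ← R1 − 4·R3.
R2 ← R2 + 9/4·R3.
R4 ← R4 − 253/4·R3.
R4 ← R4 / (36718/3859).
R1 ← R1 + 1379/3859·R4.
R2 ← R2 − 2464/3859·R4.
R3 ← R3 − 4601/3859·R4.
Reading off the reduced rows gives x_1 = -6, x_2 = 4, x_3 = -3, x_4 = 2.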